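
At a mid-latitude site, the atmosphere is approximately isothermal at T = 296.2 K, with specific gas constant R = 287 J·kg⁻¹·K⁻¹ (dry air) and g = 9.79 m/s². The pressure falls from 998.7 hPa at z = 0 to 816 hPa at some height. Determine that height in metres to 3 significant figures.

Scale height: H = RT/g = 287 × 296.2 / 9.79 = 8683.3 m.
Invert the barometric formula: z = H ln(P₀/P).
P₀/P = 998.7/816 = 1.2239; ln(1.2239) = 0.20204.
z = 8683.3 × 0.20204 = 1754.4 m.

z ≈ 1750 m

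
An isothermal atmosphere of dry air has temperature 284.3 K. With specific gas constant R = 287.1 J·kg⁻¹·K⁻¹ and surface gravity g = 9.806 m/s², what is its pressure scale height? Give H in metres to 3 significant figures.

H ≈ 8320 m

The scale height of an isothermal atmosphere is H = RT/g.
H = 287.1 × 284.3 / 9.806 = 81623/9.806 = 8323.8 m.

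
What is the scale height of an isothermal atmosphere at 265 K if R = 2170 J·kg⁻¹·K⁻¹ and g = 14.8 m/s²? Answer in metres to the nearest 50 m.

H ≈ 38850 m

The scale height of an isothermal atmosphere is H = RT/g.
H = 2170 × 265 / 14.8 = 575050/14.8 = 38855 m.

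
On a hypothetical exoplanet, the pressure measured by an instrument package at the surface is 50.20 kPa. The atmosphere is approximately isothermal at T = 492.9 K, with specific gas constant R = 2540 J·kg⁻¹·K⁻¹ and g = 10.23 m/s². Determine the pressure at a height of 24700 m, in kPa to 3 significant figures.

Scale height: H = RT/g = 2540 × 492.9 / 10.23 = 122380 m.
Barometric formula: P = P₀ exp(−z/H).
z/H = 24700/122380 = 0.20183; exp(−0.20183) = 0.81723.
P = 50.20 × 0.81723 = 41.025 kPa.

P ≈ 41.0 kPa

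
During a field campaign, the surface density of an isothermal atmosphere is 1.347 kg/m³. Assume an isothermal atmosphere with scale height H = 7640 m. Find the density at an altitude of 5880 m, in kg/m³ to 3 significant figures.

ρ ≈ 0.624 kg/m³

In an isothermal atmosphere, density decays like pressure: ρ = ρ₀ exp(−z/H).
z/H = 5880.0/7640.0 = 0.76963; exp(−0.76963) = 0.46318.
ρ = 1.347 × 0.46318 = 0.62390 kg/m³.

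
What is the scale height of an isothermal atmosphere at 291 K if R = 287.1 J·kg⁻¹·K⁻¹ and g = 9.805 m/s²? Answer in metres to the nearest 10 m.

The scale height of an isothermal atmosphere is H = RT/g.
H = 287.1 × 291 / 9.805 = 83546/9.805 = 8520.8 m.

H ≈ 8520 m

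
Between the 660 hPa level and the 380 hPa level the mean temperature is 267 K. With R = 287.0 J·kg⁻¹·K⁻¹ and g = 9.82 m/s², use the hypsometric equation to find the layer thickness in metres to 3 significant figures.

Hypsometric equation: Δz = (R T̄/g) ln(P₁/P₂).
R T̄/g = 287.0 × 267 / 9.82 = 7803.4 m.
ln(660/380) = ln(1.7368) = 0.55204.
Δz = 7803.4 × 0.55204 = 4307.8 m.

Δz ≈ 4310 m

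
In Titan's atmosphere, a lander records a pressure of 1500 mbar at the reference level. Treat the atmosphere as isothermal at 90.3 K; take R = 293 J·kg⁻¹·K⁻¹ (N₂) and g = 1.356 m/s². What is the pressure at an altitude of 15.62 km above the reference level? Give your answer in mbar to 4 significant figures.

P ≈ 673.6 mbar

Scale height: H = RT/g = 293 × 90.3 / 1.356 = 19512 m.
Barometric formula: P = P₀ exp(−z/H).
z/H = 15620/19512 = 0.80053; exp(−0.80053) = 0.44909.
P = 1500 × 0.44909 = 673.63 mbar.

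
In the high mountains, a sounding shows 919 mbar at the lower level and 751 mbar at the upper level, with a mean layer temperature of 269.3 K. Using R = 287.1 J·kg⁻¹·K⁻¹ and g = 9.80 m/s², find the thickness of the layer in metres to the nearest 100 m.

Δz ≈ 1600 m

Hypsometric equation: Δz = (R T̄/g) ln(P₁/P₂).
R T̄/g = 287.1 × 269.3 / 9.80 = 7889.4 m.
ln(919/751) = ln(1.2237) = 0.20188.
Δz = 7889.4 × 0.20188 = 1592.7 m.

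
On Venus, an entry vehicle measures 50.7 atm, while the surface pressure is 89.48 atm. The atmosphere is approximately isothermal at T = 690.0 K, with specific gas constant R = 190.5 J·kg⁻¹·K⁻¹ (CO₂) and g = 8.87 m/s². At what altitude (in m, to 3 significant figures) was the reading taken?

z ≈ 8420 m

Scale height: H = RT/g = 190.5 × 690.0 / 8.87 = 14819 m.
Invert the barometric formula: z = H ln(P₀/P).
P₀/P = 89.48/50.7 = 1.7649; ln(1.7649) = 0.56809.
z = 14819 × 0.56809 = 8418.5 m.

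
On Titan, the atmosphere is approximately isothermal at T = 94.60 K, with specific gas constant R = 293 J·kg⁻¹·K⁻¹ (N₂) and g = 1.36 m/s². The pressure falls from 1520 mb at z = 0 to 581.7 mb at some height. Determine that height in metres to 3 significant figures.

z ≈ 19600 m

Scale height: H = RT/g = 293 × 94.60 / 1.36 = 20381 m.
Invert the barometric formula: z = H ln(P₀/P).
P₀/P = 1520/581.7 = 2.6130; ln(2.6130) = 0.96050.
z = 20381 × 0.96050 = 19576 m.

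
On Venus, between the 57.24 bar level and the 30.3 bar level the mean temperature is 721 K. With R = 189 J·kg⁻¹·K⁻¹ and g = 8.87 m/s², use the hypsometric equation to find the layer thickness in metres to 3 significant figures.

Δz ≈ 9770 m

Hypsometric equation: Δz = (R T̄/g) ln(P₁/P₂).
R T̄/g = 189 × 721 / 8.87 = 15363 m.
ln(57.24/30.3) = ln(1.8891) = 0.63610.
Δz = 15363 × 0.63610 = 9772.4 m.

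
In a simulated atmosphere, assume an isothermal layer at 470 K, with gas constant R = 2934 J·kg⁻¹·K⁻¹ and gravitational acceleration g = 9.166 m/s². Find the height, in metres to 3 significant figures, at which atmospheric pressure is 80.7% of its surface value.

Scale height: H = RT/g = 2934 × 470 / 9.166 = 150450 m.
Set P/P₀ = exp(−z/H) = 0.807, so z = −H ln(0.807).
−ln(0.807) = 0.21443; z = 150450 × 0.21443 = 32261 m.

z ≈ 32300 m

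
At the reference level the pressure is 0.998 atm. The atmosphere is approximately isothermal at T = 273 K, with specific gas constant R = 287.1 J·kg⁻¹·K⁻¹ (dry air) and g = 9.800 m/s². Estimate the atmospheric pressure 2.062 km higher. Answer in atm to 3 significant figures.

P ≈ 0.771 atm

Scale height: H = RT/g = 287.1 × 273 / 9.800 = 7997.8 m.
Barometric formula: P = P₀ exp(−z/H).
z/H = 2062.0/7997.8 = 0.25782; exp(−0.25782) = 0.77273.
P = 0.998 × 0.77273 = 0.77118 atm.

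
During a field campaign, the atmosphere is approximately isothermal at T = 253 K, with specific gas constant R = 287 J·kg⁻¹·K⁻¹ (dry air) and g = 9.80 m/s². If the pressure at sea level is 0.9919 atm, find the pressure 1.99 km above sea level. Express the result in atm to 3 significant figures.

P ≈ 0.758 atm

Scale height: H = RT/g = 287 × 253 / 9.80 = 7409.3 m.
Barometric formula: P = P₀ exp(−z/H).
z/H = 1990.0/7409.3 = 0.26858; exp(−0.26858) = 0.76446.
P = 0.9919 × 0.76446 = 0.75827 atm.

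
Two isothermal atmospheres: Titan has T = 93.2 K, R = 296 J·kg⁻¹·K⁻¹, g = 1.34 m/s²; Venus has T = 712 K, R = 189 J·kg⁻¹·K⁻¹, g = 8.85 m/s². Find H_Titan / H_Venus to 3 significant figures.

H_Titan/H_Venus ≈ 1.35

H = RT/g for each body.
H_Titan = 296 × 93.2 / 1.34 = 20587 m.
H_Venus = 189 × 712 / 8.85 = 15205 m.
H_Titan/H_Venus = 20587/15205 = 1.3540.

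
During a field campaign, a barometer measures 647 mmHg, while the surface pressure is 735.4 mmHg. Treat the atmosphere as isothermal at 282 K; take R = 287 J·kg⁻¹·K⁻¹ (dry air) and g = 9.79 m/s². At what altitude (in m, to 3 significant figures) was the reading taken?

z ≈ 1060 m

Scale height: H = RT/g = 287 × 282 / 9.79 = 8267.0 m.
Invert the barometric formula: z = H ln(P₀/P).
P₀/P = 735.4/647 = 1.1366; ln(1.1366) = 0.12804.
z = 8267.0 × 0.12804 = 1058.5 m.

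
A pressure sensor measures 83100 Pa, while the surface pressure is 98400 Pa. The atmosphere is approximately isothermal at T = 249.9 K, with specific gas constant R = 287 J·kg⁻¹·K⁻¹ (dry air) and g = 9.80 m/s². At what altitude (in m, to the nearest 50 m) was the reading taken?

z ≈ 1250 m

Scale height: H = RT/g = 287 × 249.9 / 9.80 = 7318.5 m.
Invert the barometric formula: z = H ln(P₀/P).
P₀/P = 98400/83100 = 1.1841; ln(1.1841) = 0.16898.
z = 7318.5 × 0.16898 = 1236.7 m.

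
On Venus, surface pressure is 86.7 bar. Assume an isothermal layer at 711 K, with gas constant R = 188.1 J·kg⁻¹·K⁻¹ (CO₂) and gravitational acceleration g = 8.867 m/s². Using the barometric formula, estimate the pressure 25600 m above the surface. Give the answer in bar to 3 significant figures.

Scale height: H = RT/g = 188.1 × 711 / 8.867 = 15083 m.
Barometric formula: P = P₀ exp(−z/H).
z/H = 25600/15083 = 1.6973; exp(−1.6973) = 0.18318.
P = 86.7 × 0.18318 = 15.882 bar.

P ≈ 15.9 bar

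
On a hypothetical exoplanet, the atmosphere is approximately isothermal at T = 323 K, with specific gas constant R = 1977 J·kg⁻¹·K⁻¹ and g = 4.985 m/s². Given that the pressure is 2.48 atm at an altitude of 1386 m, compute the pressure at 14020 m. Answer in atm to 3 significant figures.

P ≈ 2.25 atm

Scale height: H = RT/g = 1977 × 323 / 4.985 = 128100 m.
Between two levels, P₂ = P₁ exp(−Δz/H) with Δz = z₂ − z₁.
Δz = 14020 − 1386.0 = 12634 m; Δz/H = 12634/128100 = 0.098626.
P₂ = 2.48 × exp(−0.098626) = 2.48 × 0.90608 = 2.2471 atm.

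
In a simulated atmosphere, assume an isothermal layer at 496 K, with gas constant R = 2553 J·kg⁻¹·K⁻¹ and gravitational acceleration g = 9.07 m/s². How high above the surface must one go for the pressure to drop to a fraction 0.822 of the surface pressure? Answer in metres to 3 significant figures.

z ≈ 27400 m

Scale height: H = RT/g = 2553 × 496 / 9.07 = 139610 m.
Set P/P₀ = exp(−z/H) = 0.822, so z = −H ln(0.822).
−ln(0.822) = 0.19601; z = 139610 × 0.19601 = 27365 m.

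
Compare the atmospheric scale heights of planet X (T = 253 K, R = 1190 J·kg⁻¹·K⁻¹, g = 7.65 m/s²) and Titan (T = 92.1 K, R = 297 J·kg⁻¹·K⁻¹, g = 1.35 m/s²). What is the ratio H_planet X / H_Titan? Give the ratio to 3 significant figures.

H_planet X/H_Titan ≈ 1.94

H = RT/g for each body.
H_planet X = 1190 × 253 / 7.65 = 39356 m.
H_Titan = 297 × 92.1 / 1.35 = 20262 m.
H_planet X/H_Titan = 39356/20262 = 1.9424.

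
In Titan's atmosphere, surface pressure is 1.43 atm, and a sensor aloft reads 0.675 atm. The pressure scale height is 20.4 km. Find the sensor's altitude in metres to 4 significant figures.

z ≈ 15310 m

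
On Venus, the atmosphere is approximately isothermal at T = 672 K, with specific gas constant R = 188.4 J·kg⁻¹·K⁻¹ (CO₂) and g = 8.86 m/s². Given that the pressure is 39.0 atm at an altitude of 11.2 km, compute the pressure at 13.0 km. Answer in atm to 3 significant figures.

Scale height: H = RT/g = 188.4 × 672 / 8.86 = 14289 m.
Between two levels, P₂ = P₁ exp(−Δz/H) with Δz = z₂ − z₁.
Δz = 13000 − 11200 = 1800.0 m; Δz/H = 1800.0/14289 = 0.12597.
P₂ = 39.0 × exp(−0.12597) = 39.0 × 0.88164 = 34.384 atm.

P ≈ 34.4 atm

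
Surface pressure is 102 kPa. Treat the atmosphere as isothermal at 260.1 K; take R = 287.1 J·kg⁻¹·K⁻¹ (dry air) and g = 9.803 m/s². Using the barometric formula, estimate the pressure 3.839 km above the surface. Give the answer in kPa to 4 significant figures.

Scale height: H = RT/g = 287.1 × 260.1 / 9.803 = 7617.5 m.
Barometric formula: P = P₀ exp(−z/H).
z/H = 3839.0/7617.5 = 0.50397; exp(−0.50397) = 0.60413.
P = 102 × 0.60413 = 61.621 kPa.

P ≈ 61.62 kPa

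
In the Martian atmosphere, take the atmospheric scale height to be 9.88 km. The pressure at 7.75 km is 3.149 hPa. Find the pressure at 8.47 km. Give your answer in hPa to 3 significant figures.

P ≈ 2.93 hPa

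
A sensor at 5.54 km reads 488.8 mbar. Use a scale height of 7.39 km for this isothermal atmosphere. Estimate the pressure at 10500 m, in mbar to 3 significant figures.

P ≈ 250 mbar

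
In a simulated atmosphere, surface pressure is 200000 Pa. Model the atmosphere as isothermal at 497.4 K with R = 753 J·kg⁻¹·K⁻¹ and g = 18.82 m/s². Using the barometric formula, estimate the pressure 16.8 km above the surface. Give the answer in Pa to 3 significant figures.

Scale height: H = RT/g = 753 × 497.4 / 18.82 = 19901 m.
Barometric formula: P = P₀ exp(−z/H).
z/H = 16800/19901 = 0.84418; exp(−0.84418) = 0.42991.
P = 200000 × 0.42991 = 85982 Pa.

P ≈ 86000 Pa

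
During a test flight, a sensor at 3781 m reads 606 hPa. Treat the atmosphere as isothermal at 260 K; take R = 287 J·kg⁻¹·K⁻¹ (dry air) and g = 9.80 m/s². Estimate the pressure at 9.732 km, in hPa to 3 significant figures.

P ≈ 277 hPa

Scale height: H = RT/g = 287 × 260 / 9.80 = 7614.3 m.
Between two levels, P₂ = P₁ exp(−Δz/H) with Δz = z₂ − z₁.
Δz = 9732.0 − 3781.0 = 5951.0 m; Δz/H = 5951.0/7614.3 = 0.78156.
P₂ = 606 × exp(−0.78156) = 606 × 0.45769 = 277.36 hPa.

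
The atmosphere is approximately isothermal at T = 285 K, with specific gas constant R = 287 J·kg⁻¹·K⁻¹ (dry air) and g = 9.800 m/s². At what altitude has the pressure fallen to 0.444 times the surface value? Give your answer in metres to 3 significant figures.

Scale height: H = RT/g = 287 × 285 / 9.800 = 8346.4 m.
Set P/P₀ = exp(−z/H) = 0.444, so z = −H ln(0.444).
−ln(0.444) = 0.81193; z = 8346.4 × 0.81193 = 6776.7 m.

z ≈ 6780 m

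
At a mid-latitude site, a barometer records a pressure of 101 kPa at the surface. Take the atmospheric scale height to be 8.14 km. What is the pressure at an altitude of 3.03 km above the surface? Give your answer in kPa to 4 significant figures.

Barometric formula: P = P₀ exp(−z/H).
z/H = 3030.0/8140.0 = 0.37224; exp(−0.37224) = 0.68919.
P = 101 × 0.68919 = 69.608 kPa.

P ≈ 69.61 kPa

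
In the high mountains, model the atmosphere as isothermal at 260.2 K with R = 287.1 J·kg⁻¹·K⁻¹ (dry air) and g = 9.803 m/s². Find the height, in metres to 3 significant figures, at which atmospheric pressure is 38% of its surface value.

Scale height: H = RT/g = 287.1 × 260.2 / 9.803 = 7620.5 m.
Set P/P₀ = exp(−z/H) = 0.38, so z = −H ln(0.38).
−ln(0.38) = 0.96758; z = 7620.5 × 0.96758 = 7373.4 m.

z ≈ 7370 m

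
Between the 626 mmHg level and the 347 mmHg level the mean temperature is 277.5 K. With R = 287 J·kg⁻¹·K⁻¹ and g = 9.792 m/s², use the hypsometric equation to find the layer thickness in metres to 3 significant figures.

Δz ≈ 4800 m

Hypsometric equation: Δz = (R T̄/g) ln(P₁/P₂).
R T̄/g = 287 × 277.5 / 9.792 = 8133.4 m.
ln(626/347) = ln(1.8040) = 0.59001.
Δz = 8133.4 × 0.59001 = 4798.8 m.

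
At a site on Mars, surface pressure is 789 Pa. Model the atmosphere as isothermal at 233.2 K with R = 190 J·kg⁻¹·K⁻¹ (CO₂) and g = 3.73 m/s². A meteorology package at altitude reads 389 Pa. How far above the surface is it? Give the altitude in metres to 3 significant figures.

Scale height: H = RT/g = 190 × 233.2 / 3.73 = 11879 m.
Invert the barometric formula: z = H ln(P₀/P).
P₀/P = 789/389 = 2.0283; ln(2.0283) = 0.70720.
z = 11879 × 0.70720 = 8400.8 m.

z ≈ 8400 m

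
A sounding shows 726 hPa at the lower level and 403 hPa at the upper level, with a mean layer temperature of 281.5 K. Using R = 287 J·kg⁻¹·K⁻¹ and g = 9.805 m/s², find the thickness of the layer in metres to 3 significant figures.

Δz ≈ 4850 m

Hypsometric equation: Δz = (R T̄/g) ln(P₁/P₂).
R T̄/g = 287 × 281.5 / 9.805 = 8239.7 m.
ln(726/403) = ln(1.8015) = 0.58862.
Δz = 8239.7 × 0.58862 = 4850.1 m.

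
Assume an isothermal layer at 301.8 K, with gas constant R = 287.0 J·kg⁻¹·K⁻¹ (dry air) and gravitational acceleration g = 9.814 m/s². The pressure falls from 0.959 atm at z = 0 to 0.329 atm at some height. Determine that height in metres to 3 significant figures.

z ≈ 9440 m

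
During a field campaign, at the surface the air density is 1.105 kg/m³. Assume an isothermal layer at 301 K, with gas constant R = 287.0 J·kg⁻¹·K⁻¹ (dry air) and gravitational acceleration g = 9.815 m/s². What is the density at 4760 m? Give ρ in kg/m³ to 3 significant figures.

Scale height: H = RT/g = 287.0 × 301 / 9.815 = 8801.5 m.
In an isothermal atmosphere, density decays like pressure: ρ = ρ₀ exp(−z/H).
z/H = 4760.0/8801.5 = 0.54082; exp(−0.54082) = 0.58227.
ρ = 1.105 × 0.58227 = 0.64341 kg/m³.

ρ ≈ 0.643 kg/m³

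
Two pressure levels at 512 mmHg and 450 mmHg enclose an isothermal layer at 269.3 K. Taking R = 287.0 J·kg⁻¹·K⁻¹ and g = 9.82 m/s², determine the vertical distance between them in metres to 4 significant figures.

Δz ≈ 1016 m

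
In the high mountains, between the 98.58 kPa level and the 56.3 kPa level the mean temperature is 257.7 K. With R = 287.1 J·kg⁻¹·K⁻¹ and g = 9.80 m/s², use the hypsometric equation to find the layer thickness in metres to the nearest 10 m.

Δz ≈ 4230 m

Hypsometric equation: Δz = (R T̄/g) ln(P₁/P₂).
R T̄/g = 287.1 × 257.7 / 9.80 = 7549.6 m.
ln(98.58/56.3) = ln(1.7510) = 0.56019.
Δz = 7549.6 × 0.56019 = 4229.2 m.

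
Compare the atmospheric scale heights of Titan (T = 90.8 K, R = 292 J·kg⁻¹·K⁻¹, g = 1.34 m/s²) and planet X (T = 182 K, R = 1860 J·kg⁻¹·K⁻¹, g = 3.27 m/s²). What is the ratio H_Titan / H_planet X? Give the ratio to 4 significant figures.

H = RT/g for each body.
H_Titan = 292 × 90.8 / 1.34 = 19786 m.
H_planet X = 1860 × 182 / 3.27 = 103520 m.
H_Titan/H_planet X = 19786/103520 = 0.19113.

H_Titan/H_planet X ≈ 0.1911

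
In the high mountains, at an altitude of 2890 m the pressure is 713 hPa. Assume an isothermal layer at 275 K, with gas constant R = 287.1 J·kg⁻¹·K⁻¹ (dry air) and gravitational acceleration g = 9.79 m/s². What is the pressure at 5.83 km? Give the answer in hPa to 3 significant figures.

P ≈ 495 hPa

Scale height: H = RT/g = 287.1 × 275 / 9.79 = 8064.6 m.
Between two levels, P₂ = P₁ exp(−Δz/H) with Δz = z₂ − z₁.
Δz = 5830.0 − 2890.0 = 2940.0 m; Δz/H = 2940.0/8064.6 = 0.36456.
P₂ = 713 × exp(−0.36456) = 713 × 0.69450 = 495.18 hPa.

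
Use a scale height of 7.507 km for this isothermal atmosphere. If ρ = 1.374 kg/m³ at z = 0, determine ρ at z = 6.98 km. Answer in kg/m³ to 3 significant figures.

ρ ≈ 0.542 kg/m³

In an isothermal atmosphere, density decays like pressure: ρ = ρ₀ exp(−z/H).
z/H = 6980.0/7507.0 = 0.92980; exp(−0.92980) = 0.39463.
ρ = 1.374 × 0.39463 = 0.54222 kg/m³.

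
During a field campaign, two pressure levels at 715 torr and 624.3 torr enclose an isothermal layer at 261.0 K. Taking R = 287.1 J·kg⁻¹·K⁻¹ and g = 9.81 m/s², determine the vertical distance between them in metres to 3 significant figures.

Hypsometric equation: Δz = (R T̄/g) ln(P₁/P₂).
R T̄/g = 287.1 × 261.0 / 9.81 = 7638.4 m.
ln(715/624.3) = ln(1.1453) = 0.13567.
Δz = 7638.4 × 0.13567 = 1036.3 m.

Δz ≈ 1040 m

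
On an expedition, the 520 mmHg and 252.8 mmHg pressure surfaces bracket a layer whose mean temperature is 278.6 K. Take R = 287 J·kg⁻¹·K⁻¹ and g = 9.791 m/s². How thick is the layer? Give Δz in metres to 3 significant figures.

Δz ≈ 5890 m

Hypsometric equation: Δz = (R T̄/g) ln(P₁/P₂).
R T̄/g = 287 × 278.6 / 9.791 = 8166.5 m.
ln(520/252.8) = ln(2.0570) = 0.72125.
Δz = 8166.5 × 0.72125 = 5890.1 m.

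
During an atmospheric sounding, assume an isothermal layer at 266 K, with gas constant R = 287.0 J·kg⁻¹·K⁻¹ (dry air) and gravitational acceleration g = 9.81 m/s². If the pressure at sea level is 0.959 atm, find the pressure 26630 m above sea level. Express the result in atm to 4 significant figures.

P ≈ 0.03131 atm

Scale height: H = RT/g = 287.0 × 266 / 9.81 = 7782.1 m.
Barometric formula: P = P₀ exp(−z/H).
z/H = 26630/7782.1 = 3.4220; exp(−3.4220) = 0.032647.
P = 0.959 × 0.032647 = 0.031308 atm.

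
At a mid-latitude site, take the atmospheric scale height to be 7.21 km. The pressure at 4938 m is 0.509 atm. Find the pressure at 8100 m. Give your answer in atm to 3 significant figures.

Between two levels, P₂ = P₁ exp(−Δz/H) with Δz = z₂ − z₁.
Δz = 8100.0 − 4938.0 = 3162.0 m; Δz/H = 3162.0/7210.0 = 0.43856.
P₂ = 0.509 × exp(−0.43856) = 0.509 × 0.64496 = 0.32828 atm.

P ≈ 0.328 atm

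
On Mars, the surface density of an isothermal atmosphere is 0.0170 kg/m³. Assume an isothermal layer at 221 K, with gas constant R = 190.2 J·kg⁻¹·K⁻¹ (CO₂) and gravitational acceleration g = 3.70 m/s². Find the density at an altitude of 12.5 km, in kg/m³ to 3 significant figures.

Scale height: H = RT/g = 190.2 × 221 / 3.70 = 11361 m.
In an isothermal atmosphere, density decays like pressure: ρ = ρ₀ exp(−z/H).
z/H = 12500/11361 = 1.1003; exp(−1.1003) = 0.33277.
ρ = 0.0170 × 0.33277 = 0.0056571 kg/m³.

ρ ≈ 0.00566 kg/m³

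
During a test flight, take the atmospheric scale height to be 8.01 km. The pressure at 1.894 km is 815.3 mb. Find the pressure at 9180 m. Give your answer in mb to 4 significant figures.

Between two levels, P₂ = P₁ exp(−Δz/H) with Δz = z₂ − z₁.
Δz = 9180.0 − 1894.0 = 7286.0 m; Δz/H = 7286.0/8010.0 = 0.90961.
P₂ = 815.3 × exp(−0.90961) = 815.3 × 0.40268 = 328.31 mb.

P ≈ 328.3 mb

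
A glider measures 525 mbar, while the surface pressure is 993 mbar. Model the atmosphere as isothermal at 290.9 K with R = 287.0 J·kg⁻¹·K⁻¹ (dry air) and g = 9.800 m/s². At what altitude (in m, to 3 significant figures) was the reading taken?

z ≈ 5430 m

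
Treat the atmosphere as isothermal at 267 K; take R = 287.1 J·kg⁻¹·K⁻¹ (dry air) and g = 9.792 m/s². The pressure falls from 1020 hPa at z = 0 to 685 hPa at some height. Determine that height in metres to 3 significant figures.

z ≈ 3120 m

Scale height: H = RT/g = 287.1 × 267 / 9.792 = 7828.4 m.
Invert the barometric formula: z = H ln(P₀/P).
P₀/P = 1020/685 = 1.4891; ln(1.4891) = 0.39817.
z = 7828.4 × 0.39817 = 3117.0 m.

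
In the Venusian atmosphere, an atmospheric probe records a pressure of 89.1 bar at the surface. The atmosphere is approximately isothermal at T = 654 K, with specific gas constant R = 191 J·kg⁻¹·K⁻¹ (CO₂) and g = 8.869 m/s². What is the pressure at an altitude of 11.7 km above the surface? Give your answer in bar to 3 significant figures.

P ≈ 38.8 bar

Scale height: H = RT/g = 191 × 654 / 8.869 = 14084 m.
Barometric formula: P = P₀ exp(−z/H).
z/H = 11700/14084 = 0.83073; exp(−0.83073) = 0.43573.
P = 89.1 × 0.43573 = 38.824 bar.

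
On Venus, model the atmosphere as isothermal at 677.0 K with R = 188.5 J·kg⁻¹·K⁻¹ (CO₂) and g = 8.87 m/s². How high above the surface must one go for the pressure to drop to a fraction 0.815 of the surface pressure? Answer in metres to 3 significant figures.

z ≈ 2940 m

Scale height: H = RT/g = 188.5 × 677.0 / 8.87 = 14387 m.
Set P/P₀ = exp(−z/H) = 0.815, so z = −H ln(0.815).
−ln(0.815) = 0.20457; z = 14387 × 0.20457 = 2943.1 m.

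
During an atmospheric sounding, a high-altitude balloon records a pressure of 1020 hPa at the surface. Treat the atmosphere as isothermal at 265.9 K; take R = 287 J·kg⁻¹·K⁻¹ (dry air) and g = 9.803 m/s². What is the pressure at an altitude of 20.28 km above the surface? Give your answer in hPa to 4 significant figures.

P ≈ 75.37 hPa

Scale height: H = RT/g = 287 × 265.9 / 9.803 = 7784.7 m.
Barometric formula: P = P₀ exp(−z/H).
z/H = 20280/7784.7 = 2.6051; exp(−2.6051) = 0.073896.
P = 1020 × 0.073896 = 75.374 hPa.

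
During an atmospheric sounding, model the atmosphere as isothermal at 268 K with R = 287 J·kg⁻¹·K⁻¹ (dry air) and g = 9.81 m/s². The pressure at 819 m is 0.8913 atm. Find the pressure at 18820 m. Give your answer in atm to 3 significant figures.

P ≈ 0.0897 atm

Scale height: H = RT/g = 287 × 268 / 9.81 = 7840.6 m.
Between two levels, P₂ = P₁ exp(−Δz/H) with Δz = z₂ − z₁.
Δz = 18820 − 819.00 = 18001 m; Δz/H = 18001/7840.6 = 2.2959.
P₂ = 0.8913 × exp(−2.2959) = 0.8913 × 0.10067 = 0.089727 atm.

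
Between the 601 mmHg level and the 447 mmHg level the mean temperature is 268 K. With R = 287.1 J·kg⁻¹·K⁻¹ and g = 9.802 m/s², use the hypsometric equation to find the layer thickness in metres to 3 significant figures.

Δz ≈ 2320 m

Hypsometric equation: Δz = (R T̄/g) ln(P₁/P₂).
R T̄/g = 287.1 × 268 / 9.802 = 7849.7 m.
ln(601/447) = ln(1.3445) = 0.29602.
Δz = 7849.7 × 0.29602 = 2323.7 m.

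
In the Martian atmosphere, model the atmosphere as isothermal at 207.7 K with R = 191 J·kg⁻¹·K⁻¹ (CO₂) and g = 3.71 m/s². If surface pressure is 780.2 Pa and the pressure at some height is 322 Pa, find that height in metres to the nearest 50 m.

Scale height: H = RT/g = 191 × 207.7 / 3.71 = 10693 m.
Invert the barometric formula: z = H ln(P₀/P).
P₀/P = 780.2/322 = 2.4230; ln(2.4230) = 0.88501.
z = 10693 × 0.88501 = 9463.4 m.

z ≈ 9450 m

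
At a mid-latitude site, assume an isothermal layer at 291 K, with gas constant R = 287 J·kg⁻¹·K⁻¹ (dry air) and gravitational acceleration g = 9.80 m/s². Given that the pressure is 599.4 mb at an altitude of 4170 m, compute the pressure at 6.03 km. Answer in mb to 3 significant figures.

Scale height: H = RT/g = 287 × 291 / 9.80 = 8522.1 m.
Between two levels, P₂ = P₁ exp(−Δz/H) with Δz = z₂ − z₁.
Δz = 6030.0 − 4170.0 = 1860.0 m; Δz/H = 1860.0/8522.1 = 0.21826.
P₂ = 599.4 × exp(−0.21826) = 599.4 × 0.80392 = 481.87 mb.

P ≈ 482 mb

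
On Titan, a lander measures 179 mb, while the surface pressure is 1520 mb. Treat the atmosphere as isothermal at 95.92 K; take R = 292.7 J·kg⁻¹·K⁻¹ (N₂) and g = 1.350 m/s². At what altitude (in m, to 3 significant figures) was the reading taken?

Scale height: H = RT/g = 292.7 × 95.92 / 1.350 = 20797 m.
Invert the barometric formula: z = H ln(P₀/P).
P₀/P = 1520/179 = 8.4916; ln(8.4916) = 2.1391.
z = 20797 × 2.1391 = 44487 m.

z ≈ 44500 m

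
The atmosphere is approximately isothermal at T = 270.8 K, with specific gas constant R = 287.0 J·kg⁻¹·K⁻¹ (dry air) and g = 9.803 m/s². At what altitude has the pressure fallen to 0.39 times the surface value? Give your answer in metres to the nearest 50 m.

Scale height: H = RT/g = 287.0 × 270.8 / 9.803 = 7928.1 m.
Set P/P₀ = exp(−z/H) = 0.39, so z = −H ln(0.39).
−ln(0.39) = 0.94161; z = 7928.1 × 0.94161 = 7465.2 m.

z ≈ 7450 m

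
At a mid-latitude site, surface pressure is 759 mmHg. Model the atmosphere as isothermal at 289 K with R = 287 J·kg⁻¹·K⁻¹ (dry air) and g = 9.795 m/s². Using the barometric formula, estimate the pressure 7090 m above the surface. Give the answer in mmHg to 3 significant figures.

P ≈ 329 mmHg

Scale height: H = RT/g = 287 × 289 / 9.795 = 8467.9 m.
Barometric formula: P = P₀ exp(−z/H).
z/H = 7090.0/8467.9 = 0.83728; exp(−0.83728) = 0.43289.
P = 759 × 0.43289 = 328.56 mmHg.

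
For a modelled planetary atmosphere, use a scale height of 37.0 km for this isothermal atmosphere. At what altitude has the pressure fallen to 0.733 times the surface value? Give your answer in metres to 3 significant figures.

z ≈ 11500 m

Set P/P₀ = exp(−z/H) = 0.733, so z = −H ln(0.733).
−ln(0.733) = 0.31061; z = 37000 × 0.31061 = 11493 m.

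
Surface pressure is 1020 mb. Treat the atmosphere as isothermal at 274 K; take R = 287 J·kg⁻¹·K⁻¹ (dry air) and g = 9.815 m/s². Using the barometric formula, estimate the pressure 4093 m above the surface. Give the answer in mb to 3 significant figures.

P ≈ 612 mb

Scale height: H = RT/g = 287 × 274 / 9.815 = 8012.0 m.
Barometric formula: P = P₀ exp(−z/H).
z/H = 4093.0/8012.0 = 0.51086; exp(−0.51086) = 0.59998.
P = 1020 × 0.59998 = 611.98 mb.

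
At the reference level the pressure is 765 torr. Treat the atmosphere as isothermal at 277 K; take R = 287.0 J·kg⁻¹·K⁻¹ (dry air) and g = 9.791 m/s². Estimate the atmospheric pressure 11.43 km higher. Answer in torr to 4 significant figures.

Scale height: H = RT/g = 287.0 × 277 / 9.791 = 8119.6 m.
Barometric formula: P = P₀ exp(−z/H).
z/H = 11430/8119.6 = 1.4077; exp(−1.4077) = 0.24471.
P = 765 × 0.24471 = 187.20 torr.

P ≈ 187.2 torr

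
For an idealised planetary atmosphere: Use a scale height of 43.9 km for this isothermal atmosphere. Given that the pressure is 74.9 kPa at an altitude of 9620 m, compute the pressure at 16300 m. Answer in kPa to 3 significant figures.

Between two levels, P₂ = P₁ exp(−Δz/H) with Δz = z₂ − z₁.
Δz = 16300 − 9620.0 = 6680.0 m; Δz/H = 6680.0/43900 = 0.15216.
P₂ = 74.9 × exp(−0.15216) = 74.9 × 0.85885 = 64.328 kPa.

P ≈ 64.3 kPa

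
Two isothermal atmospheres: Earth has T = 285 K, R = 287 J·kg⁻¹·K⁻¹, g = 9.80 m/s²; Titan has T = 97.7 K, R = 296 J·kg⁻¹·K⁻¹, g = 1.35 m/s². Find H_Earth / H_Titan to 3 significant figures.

H = RT/g for each body.
H_Earth = 287 × 285 / 9.80 = 8346.4 m.
H_Titan = 296 × 97.7 / 1.35 = 21422 m.
H_Earth/H_Titan = 8346.4/21422 = 0.38962.

H_Earth/H_Titan ≈ 0.390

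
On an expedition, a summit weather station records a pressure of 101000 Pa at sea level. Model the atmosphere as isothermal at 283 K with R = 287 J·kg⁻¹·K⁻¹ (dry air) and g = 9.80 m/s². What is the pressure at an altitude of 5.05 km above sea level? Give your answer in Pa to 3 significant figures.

P ≈ 54900 Pa

Scale height: H = RT/g = 287 × 283 / 9.80 = 8287.9 m.
Barometric formula: P = P₀ exp(−z/H).
z/H = 5050.0/8287.9 = 0.60932; exp(−0.60932) = 0.54372.
P = 101000 × 0.54372 = 54916 Pa.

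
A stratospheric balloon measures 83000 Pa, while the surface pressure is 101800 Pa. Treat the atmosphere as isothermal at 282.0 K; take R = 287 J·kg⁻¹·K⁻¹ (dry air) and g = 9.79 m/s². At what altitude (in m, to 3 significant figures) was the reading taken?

z ≈ 1690 m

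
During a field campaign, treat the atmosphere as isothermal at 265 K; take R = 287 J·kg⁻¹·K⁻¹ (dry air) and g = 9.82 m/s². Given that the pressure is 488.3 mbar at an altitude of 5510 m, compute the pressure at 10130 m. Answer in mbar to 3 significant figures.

Scale height: H = RT/g = 287 × 265 / 9.82 = 7744.9 m.
Between two levels, P₂ = P₁ exp(−Δz/H) with Δz = z₂ − z₁.
Δz = 10130 − 5510.0 = 4620.0 m; Δz/H = 4620.0/7744.9 = 0.59652.
P₂ = 488.3 × exp(−0.59652) = 488.3 × 0.55072 = 268.92 mbar.

P ≈ 269 mbar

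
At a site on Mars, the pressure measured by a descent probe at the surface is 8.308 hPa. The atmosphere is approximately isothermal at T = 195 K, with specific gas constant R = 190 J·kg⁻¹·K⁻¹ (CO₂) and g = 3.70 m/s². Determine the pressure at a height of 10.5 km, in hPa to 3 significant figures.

Scale height: H = RT/g = 190 × 195 / 3.70 = 10014 m.
Barometric formula: P = P₀ exp(−z/H).
z/H = 10500/10014 = 1.0485; exp(−1.0485) = 0.35046.
P = 8.308 × 0.35046 = 2.9116 hPa.

P ≈ 2.91 hPa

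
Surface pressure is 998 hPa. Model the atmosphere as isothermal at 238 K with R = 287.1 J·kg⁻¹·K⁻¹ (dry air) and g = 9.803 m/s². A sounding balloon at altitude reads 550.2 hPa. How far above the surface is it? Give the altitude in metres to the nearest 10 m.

Scale height: H = RT/g = 287.1 × 238 / 9.803 = 6970.3 m.
Invert the barometric formula: z = H ln(P₀/P).
P₀/P = 998/550.2 = 1.8139; ln(1.8139) = 0.59548.
z = 6970.3 × 0.59548 = 4150.7 m.

z ≈ 4150 m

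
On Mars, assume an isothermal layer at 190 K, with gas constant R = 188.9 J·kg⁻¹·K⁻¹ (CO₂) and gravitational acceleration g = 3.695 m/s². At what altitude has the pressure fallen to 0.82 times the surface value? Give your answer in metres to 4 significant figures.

Scale height: H = RT/g = 188.9 × 190 / 3.695 = 9713.4 m.
Set P/P₀ = exp(−z/H) = 0.82, so z = −H ln(0.82).
−ln(0.82) = 0.19845; z = 9713.4 × 0.19845 = 1927.6 m.

z ≈ 1928 m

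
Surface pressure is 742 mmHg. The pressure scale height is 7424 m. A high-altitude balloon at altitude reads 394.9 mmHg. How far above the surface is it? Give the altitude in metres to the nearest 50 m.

z ≈ 4700 m

Invert the barometric formula: z = H ln(P₀/P).
P₀/P = 742/394.9 = 1.8790; ln(1.8790) = 0.63074.
z = 7424.0 × 0.63074 = 4682.6 m.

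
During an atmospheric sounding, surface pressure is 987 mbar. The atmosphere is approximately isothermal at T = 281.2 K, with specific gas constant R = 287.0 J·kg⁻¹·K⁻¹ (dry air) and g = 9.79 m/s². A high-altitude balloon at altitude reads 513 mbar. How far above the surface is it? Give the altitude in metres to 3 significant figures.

z ≈ 5390 m

Scale height: H = RT/g = 287.0 × 281.2 / 9.79 = 8243.6 m.
Invert the barometric formula: z = H ln(P₀/P).
P₀/P = 987/513 = 1.9240; ln(1.9240) = 0.65441.
z = 8243.6 × 0.65441 = 5394.7 m.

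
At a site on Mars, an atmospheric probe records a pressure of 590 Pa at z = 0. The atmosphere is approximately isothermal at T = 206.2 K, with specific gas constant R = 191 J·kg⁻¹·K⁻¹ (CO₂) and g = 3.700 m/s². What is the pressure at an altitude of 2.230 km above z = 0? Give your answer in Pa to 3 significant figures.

P ≈ 478 Pa

Scale height: H = RT/g = 191 × 206.2 / 3.700 = 10644 m.
Barometric formula: P = P₀ exp(−z/H).
z/H = 2230.0/10644 = 0.20951; exp(−0.20951) = 0.81098.
P = 590 × 0.81098 = 478.48 Pa.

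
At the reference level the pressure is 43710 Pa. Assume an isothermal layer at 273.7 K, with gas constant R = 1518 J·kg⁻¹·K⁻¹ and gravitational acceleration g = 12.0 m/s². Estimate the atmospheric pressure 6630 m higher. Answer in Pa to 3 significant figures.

Scale height: H = RT/g = 1518 × 273.7 / 12.0 = 34623 m.
Barometric formula: P = P₀ exp(−z/H).
z/H = 6630.0/34623 = 0.19149; exp(−0.19149) = 0.82573.
P = 43710 × 0.82573 = 36093 Pa.

P ≈ 36100 Pa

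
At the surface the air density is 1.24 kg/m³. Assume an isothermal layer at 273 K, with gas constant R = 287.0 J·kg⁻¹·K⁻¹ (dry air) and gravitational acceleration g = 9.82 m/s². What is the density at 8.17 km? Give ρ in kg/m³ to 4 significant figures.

ρ ≈ 0.4454 kg/m³

Scale height: H = RT/g = 287.0 × 273 / 9.82 = 7978.7 m.
In an isothermal atmosphere, density decays like pressure: ρ = ρ₀ exp(−z/H).
z/H = 8170.0/7978.7 = 1.0240; exp(−1.0240) = 0.35916.
ρ = 1.24 × 0.35916 = 0.44536 kg/m³.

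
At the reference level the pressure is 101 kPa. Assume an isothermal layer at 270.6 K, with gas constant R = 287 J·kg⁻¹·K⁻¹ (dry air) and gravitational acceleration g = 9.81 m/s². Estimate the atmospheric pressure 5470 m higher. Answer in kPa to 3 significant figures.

P ≈ 50.6 kPa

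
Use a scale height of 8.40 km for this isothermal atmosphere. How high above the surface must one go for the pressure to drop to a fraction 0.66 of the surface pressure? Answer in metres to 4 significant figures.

Set P/P₀ = exp(−z/H) = 0.66, so z = −H ln(0.66).
−ln(0.66) = 0.41552; z = 8400.0 × 0.41552 = 3490.4 m.

z ≈ 3490 m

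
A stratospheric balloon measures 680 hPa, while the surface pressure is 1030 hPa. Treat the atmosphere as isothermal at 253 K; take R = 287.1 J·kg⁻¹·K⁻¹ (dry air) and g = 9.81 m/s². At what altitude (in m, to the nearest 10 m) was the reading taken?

z ≈ 3070 m

Scale height: H = RT/g = 287.1 × 253 / 9.81 = 7404.3 m.
Invert the barometric formula: z = H ln(P₀/P).
P₀/P = 1030/680 = 1.5147; ln(1.5147) = 0.41522.
z = 7404.3 × 0.41522 = 3074.4 m.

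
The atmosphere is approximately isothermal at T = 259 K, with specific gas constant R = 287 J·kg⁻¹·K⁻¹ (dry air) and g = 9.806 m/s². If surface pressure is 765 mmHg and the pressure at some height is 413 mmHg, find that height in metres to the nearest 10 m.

Scale height: H = RT/g = 287 × 259 / 9.806 = 7580.4 m.
Invert the barometric formula: z = H ln(P₀/P).
P₀/P = 765/413 = 1.8523; ln(1.8523) = 0.61643.
z = 7580.4 × 0.61643 = 4672.8 m.

z ≈ 4670 m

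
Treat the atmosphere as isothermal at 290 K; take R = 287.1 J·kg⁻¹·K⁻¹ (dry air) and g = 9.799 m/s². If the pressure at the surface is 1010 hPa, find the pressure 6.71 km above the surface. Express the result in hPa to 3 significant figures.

Scale height: H = RT/g = 287.1 × 290 / 9.799 = 8496.7 m.
Barometric formula: P = P₀ exp(−z/H).
z/H = 6710.0/8496.7 = 0.78972; exp(−0.78972) = 0.45397.
P = 1010 × 0.45397 = 458.51 hPa.

P ≈ 459 hPa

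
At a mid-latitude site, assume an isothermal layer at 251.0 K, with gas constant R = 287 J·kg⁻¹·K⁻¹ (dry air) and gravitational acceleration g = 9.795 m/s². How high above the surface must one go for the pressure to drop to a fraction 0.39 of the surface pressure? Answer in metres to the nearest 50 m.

z ≈ 6950 m

Scale height: H = RT/g = 287 × 251.0 / 9.795 = 7354.5 m.
Set P/P₀ = exp(−z/H) = 0.39, so z = −H ln(0.39).
−ln(0.39) = 0.94161; z = 7354.5 × 0.94161 = 6925.1 m.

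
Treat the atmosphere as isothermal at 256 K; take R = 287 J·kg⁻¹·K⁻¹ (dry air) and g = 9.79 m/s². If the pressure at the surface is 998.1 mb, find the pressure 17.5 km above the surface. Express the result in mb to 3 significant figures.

P ≈ 96.9 mb

Scale height: H = RT/g = 287 × 256 / 9.79 = 7504.8 m.
Barometric formula: P = P₀ exp(−z/H).
z/H = 17500/7504.8 = 2.3318; exp(−2.3318) = 0.097121.
P = 998.1 × 0.097121 = 96.936 mb.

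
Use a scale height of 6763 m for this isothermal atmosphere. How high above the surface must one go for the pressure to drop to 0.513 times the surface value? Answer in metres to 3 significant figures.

z ≈ 4510 m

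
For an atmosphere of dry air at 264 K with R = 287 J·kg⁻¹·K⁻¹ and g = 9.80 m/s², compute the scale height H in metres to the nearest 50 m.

The scale height of an isothermal atmosphere is H = RT/g.
H = 287 × 264 / 9.80 = 75768/9.80 = 7731.4 m.

H ≈ 7750 m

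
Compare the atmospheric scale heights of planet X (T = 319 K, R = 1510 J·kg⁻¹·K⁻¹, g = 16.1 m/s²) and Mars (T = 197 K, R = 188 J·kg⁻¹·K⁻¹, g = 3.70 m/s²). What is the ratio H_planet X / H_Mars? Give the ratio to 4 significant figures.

H = RT/g for each body.
H_planet X = 1510 × 319 / 16.1 = 29919 m.
H_Mars = 188 × 197 / 3.70 = 10010 m.
H_planet X/H_Mars = 29919/10010 = 2.9889.

H_planet X/H_Mars ≈ 2.989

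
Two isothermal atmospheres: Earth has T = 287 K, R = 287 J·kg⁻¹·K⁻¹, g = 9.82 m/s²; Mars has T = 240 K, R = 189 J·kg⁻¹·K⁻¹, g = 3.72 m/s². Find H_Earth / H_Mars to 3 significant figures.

H_Earth/H_Mars ≈ 0.688

H = RT/g for each body.
H_Earth = 287 × 287 / 9.82 = 8387.9 m.
H_Mars = 189 × 240 / 3.72 = 12194 m.
H_Earth/H_Mars = 8387.9/12194 = 0.68787.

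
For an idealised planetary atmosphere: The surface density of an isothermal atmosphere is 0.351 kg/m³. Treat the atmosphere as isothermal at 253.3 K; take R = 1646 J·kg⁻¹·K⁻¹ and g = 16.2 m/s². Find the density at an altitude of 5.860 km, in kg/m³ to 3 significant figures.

ρ ≈ 0.280 kg/m³

Scale height: H = RT/g = 1646 × 253.3 / 16.2 = 25737 m.
In an isothermal atmosphere, density decays like pressure: ρ = ρ₀ exp(−z/H).
z/H = 5860.0/25737 = 0.22769; exp(−0.22769) = 0.79637.
ρ = 0.351 × 0.79637 = 0.27953 kg/m³.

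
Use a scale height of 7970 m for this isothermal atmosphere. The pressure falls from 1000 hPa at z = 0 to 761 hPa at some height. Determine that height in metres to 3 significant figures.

z ≈ 2180 m

Invert the barometric formula: z = H ln(P₀/P).
P₀/P = 1000/761 = 1.3141; ln(1.3141) = 0.27315.
z = 7970.0 × 0.27315 = 2177.0 m.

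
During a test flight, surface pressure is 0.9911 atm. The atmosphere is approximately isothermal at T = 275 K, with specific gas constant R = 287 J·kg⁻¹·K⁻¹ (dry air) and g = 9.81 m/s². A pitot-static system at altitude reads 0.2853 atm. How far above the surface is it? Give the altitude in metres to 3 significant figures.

z ≈ 10000 m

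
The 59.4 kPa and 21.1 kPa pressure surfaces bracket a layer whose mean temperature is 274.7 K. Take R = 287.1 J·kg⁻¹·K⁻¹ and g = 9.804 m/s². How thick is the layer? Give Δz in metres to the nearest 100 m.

Hypsometric equation: Δz = (R T̄/g) ln(P₁/P₂).
R T̄/g = 287.1 × 274.7 / 9.804 = 8044.3 m.
ln(59.4/21.1) = ln(2.8152) = 1.0350.
Δz = 8044.3 × 1.0350 = 8325.9 m.

Δz ≈ 8300 m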